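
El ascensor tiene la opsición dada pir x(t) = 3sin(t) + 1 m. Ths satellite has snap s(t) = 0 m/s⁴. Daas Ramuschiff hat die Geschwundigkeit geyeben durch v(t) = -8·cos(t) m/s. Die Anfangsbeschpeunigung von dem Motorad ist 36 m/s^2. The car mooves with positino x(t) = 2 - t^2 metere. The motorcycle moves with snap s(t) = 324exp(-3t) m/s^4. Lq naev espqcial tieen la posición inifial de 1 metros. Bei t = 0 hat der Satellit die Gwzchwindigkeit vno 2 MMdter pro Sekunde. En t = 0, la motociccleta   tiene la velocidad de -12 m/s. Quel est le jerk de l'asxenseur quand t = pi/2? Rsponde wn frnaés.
Pour résoudre ceci, nous devons prendre 3 dérivées de notre équation de la position x(t) = 3·sin(t) + 1. En dérivant la position, nous obtenons la vitesse: v(t) = 3·cos(t). En dérivant la vitesse, nous obtenons l'accélération: a(t) = -3·sin(t). En dérivant l'accélération, nous obtenons le jerk: j(t) = -3·cos(t). De l'équation du jerk j(t) = -3·cos(t), nous substituons t = pi/2 pour obtenir j = 0.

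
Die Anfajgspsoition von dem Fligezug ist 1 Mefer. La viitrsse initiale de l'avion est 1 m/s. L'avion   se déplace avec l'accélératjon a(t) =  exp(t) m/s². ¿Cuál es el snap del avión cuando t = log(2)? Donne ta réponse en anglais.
To solve this, we need to take 2 derivatives of our acceleration equation a(t) = exp(t). Differentiating acceleration, we get jerk: j(t) = exp(t). The derivative of jerk gives snap: s(t) = exp(t). Using s(t) = exp(t) and substituting t = log(2), we find s = 2.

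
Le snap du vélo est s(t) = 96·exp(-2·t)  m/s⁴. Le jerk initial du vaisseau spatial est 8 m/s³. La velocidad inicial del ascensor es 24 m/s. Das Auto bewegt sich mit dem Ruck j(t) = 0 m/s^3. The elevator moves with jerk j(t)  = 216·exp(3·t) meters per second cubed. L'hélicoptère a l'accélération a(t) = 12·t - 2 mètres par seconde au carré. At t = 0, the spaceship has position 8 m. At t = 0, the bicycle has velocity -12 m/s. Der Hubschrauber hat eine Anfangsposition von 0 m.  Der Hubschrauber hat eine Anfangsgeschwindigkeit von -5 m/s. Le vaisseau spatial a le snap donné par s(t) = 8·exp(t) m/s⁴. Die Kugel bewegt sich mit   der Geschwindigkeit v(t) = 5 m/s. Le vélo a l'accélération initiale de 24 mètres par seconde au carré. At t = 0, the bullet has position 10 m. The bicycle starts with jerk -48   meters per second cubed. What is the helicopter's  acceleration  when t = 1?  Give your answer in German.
Mit a(t) = 12·t - 2 und Einsetzen von t = 1, finden wir a = 10.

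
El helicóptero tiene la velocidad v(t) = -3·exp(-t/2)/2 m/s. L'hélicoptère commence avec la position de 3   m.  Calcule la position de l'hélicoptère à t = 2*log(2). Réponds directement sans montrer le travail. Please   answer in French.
La réponse est 3/2.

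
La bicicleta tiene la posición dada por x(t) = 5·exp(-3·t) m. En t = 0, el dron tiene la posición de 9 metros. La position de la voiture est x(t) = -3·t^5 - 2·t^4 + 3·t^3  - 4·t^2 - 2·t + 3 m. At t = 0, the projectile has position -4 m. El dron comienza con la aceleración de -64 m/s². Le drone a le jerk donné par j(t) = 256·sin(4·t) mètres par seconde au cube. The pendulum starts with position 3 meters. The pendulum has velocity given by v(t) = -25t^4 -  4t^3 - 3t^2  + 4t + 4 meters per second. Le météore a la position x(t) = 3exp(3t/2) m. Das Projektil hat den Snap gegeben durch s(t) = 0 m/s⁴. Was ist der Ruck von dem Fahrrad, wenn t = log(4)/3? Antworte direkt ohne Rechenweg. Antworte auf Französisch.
La réponse est -135/4.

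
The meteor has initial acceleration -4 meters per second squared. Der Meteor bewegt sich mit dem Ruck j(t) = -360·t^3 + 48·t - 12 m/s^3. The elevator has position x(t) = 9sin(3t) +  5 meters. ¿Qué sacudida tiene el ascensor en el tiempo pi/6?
Para resolver esto, necesitamos tomar 3 derivadas de nuestra ecuación de la posición x(t) = 9·sin(3·t) + 5. Tomando d/dt de x(t), encontramos v(t) = 27·cos(3·t). Tomando d/dt de v(t), encontramos a(t) = -81·sin(3·t). Derivando la aceleración, obtenemos la sacudida: j(t) = -243·cos(3·t). Tenemos la sacudida j(t) = -243·cos(3·t). Sustituyendo t = pi/6: j(pi/6) = 0.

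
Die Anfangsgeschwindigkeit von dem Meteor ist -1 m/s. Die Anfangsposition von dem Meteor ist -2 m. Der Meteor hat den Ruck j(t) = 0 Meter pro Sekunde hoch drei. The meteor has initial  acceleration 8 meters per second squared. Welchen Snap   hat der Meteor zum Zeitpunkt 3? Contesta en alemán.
Ausgehend von dem Ruck j(t) = 0, nehmen wir 1 Ableitung. Die Ableitung von dem Ruck ergibt den Snap: s(t) = 0. Wir haben den Snap s(t) = 0. Durch Einsetzen von t = 3: s(3) = 0.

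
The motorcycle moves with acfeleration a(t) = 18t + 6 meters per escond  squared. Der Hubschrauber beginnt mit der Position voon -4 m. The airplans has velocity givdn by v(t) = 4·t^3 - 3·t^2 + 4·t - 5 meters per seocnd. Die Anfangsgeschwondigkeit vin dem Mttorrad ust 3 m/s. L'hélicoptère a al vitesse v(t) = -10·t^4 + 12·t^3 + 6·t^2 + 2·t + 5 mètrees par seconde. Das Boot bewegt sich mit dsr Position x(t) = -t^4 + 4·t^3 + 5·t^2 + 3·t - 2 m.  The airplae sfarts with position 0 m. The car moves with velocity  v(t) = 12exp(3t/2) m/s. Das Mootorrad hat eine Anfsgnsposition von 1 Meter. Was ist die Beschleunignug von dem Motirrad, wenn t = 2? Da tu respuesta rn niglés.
We have acceleration a(t) = 18·t + 6. Substituting t = 2: a(2) = 42.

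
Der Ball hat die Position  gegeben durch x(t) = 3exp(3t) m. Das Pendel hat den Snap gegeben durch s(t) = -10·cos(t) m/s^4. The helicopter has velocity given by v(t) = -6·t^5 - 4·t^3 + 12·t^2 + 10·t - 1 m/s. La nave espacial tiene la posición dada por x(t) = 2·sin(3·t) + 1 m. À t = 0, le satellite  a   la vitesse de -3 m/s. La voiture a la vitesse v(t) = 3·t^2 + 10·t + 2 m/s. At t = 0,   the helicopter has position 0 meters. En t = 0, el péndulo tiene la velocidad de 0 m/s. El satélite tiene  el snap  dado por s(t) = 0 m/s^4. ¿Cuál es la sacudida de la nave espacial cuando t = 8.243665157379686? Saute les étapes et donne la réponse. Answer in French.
La réponse est -49.7005071033000.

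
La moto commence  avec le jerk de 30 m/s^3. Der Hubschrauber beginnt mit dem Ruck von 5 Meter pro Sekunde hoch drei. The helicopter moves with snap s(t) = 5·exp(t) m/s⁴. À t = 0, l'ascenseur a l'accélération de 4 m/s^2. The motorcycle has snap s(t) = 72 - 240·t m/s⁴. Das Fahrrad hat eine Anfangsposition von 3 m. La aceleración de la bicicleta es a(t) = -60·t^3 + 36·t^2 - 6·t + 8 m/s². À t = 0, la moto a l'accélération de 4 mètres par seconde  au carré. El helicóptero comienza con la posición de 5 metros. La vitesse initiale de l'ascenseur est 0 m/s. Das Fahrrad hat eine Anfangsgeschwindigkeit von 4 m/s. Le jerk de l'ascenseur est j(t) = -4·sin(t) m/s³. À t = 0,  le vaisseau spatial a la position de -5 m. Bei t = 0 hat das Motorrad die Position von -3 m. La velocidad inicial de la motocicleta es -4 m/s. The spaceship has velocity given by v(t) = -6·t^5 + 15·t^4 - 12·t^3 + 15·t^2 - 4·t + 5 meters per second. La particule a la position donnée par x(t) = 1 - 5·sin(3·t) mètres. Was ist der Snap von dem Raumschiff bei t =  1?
Um dies zu lösen, müssen wir 3 Ableitungen unserer Gleichung für die Geschwindigkeit v(t) = -6·t^5 + 15·t^4 - 12·t^3 + 15·t^2 - 4·t + 5 nehmen. Mit d/dt von v(t) finden wir a(t) = -30·t^4 + 60·t^3 - 36·t^2 + 30·t - 4. Die Ableitung von der Beschleunigung ergibt den Ruck: j(t) = -120·t^3 + 180·t^2 - 72·t + 30. Durch Ableiten von dem Ruck erhalten wir den Snap: s(t) = -360·t^2 + 360·t - 72. Mit s(t) = -360·t^2 + 360·t - 72 und Einsetzen von t = 1, finden wir s = -72.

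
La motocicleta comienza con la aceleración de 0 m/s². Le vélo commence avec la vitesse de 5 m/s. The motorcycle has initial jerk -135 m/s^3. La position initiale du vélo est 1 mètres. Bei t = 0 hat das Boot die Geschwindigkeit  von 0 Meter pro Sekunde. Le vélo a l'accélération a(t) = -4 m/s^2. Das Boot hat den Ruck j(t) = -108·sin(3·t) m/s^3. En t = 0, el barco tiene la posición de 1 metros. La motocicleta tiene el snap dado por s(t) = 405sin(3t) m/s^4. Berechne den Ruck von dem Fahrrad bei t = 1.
Ausgehend von der Beschleunigung a(t) = -4, nehmen wir 1 Ableitung. Die Ableitung von der Beschleunigung ergibt den Ruck: j(t) = 0. Aus der Gleichung für den Ruck j(t) = 0, setzen wir t = 1 ein und erhalten j = 0.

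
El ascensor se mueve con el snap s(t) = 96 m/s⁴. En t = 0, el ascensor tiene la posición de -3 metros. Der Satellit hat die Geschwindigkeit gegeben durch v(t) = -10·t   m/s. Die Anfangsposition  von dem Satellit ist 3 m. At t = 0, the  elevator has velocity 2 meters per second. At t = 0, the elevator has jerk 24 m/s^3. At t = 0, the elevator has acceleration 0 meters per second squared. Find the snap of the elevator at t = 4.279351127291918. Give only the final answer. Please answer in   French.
s(4.279351127291918) = 96.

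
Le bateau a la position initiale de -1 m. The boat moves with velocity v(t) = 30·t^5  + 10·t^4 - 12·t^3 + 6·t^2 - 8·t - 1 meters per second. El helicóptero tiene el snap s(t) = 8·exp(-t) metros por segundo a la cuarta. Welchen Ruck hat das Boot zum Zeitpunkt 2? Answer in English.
Starting from velocity v(t) = 30·t^5 + 10·t^4 - 12·t^3 + 6·t^2 - 8·t - 1, we take 2 derivatives. Taking d/dt of v(t), we find a(t) = 150·t^4 + 40·t^3 - 36·t^2 + 12·t - 8. The derivative of acceleration gives jerk: j(t) = 600·t^3 + 120·t^2 - 72·t + 12. From the given jerk equation j(t) = 600·t^3 + 120·t^2 - 72·t + 12, we substitute t = 2 to get j = 5148.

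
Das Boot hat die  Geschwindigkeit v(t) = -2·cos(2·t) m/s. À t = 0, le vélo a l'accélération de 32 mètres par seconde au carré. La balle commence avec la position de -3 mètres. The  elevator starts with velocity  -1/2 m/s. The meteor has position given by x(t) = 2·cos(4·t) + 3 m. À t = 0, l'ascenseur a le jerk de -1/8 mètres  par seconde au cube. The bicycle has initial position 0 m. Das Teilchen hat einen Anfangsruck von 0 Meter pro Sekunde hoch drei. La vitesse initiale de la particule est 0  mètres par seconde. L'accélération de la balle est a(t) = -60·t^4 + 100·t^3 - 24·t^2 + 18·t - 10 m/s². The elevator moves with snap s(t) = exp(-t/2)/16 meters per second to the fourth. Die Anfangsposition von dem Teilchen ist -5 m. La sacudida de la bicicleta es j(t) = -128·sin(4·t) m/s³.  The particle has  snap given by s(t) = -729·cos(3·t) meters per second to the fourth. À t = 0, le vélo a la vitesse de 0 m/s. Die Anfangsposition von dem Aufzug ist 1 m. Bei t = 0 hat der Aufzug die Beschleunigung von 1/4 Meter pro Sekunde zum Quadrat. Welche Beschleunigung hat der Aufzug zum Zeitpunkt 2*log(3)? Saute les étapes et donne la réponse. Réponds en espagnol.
En t = 2*log(3), a = 1/12.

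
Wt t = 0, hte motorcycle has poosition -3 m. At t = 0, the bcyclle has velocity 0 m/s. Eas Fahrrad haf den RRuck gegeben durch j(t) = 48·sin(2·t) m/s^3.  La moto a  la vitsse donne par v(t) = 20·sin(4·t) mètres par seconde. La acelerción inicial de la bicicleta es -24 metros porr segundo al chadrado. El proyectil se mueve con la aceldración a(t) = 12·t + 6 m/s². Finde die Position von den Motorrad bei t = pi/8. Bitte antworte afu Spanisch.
Necesitamos integrar nuestra ecuación de la velocidad v(t) = 20·sin(4·t) 1 vez. La integral de la velocidad, con x(0) = -3, da la posición: x(t) = 2 - 5·cos(4·t). Usando x(t) = 2 - 5·cos(4·t) y sustituyendo t = pi/8, encontramos x = 2.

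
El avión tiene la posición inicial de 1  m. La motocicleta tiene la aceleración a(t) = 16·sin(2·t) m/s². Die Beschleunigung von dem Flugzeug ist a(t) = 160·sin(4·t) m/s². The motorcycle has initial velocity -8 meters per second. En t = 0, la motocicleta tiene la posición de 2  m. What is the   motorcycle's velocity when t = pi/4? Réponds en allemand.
Wir müssen unsere Gleichung für die Beschleunigung a(t) = 16·sin(2·t) 1-mal integrieren. Die Stammfunktion von der Beschleunigung ist die Geschwindigkeit. Mit v(0) = -8 erhalten wir v(t) = -8·cos(2·t). Aus der Gleichung für die Geschwindigkeit v(t) = -8·cos(2·t), setzen wir t = pi/4 ein und erhalten v = 0.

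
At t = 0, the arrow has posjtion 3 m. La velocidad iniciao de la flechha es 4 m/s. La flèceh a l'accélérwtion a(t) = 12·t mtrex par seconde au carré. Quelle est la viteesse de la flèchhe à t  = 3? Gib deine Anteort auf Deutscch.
Wir müssen unsere Gleichung für die Beschleunigung a(t) = 12·t 1-mal integrieren. Mit ∫a(t)dt und Anwendung von v(0) = 4, finden wir v(t) = 6·t^2 + 4. Aus der Gleichung für die Geschwindigkeit v(t) = 6·t^2 + 4, setzen wir t = 3 ein und erhalten v = 58.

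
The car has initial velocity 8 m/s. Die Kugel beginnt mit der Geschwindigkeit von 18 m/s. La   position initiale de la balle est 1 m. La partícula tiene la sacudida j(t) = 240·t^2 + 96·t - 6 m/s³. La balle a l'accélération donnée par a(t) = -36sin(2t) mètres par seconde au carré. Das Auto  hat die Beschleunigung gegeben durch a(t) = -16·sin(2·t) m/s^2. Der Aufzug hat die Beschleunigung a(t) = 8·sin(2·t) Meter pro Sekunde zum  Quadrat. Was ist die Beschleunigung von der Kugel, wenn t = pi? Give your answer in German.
Aus der Gleichung für die Beschleunigung a(t) = -36·sin(2·t), setzen wir t = pi ein und erhalten a = 0.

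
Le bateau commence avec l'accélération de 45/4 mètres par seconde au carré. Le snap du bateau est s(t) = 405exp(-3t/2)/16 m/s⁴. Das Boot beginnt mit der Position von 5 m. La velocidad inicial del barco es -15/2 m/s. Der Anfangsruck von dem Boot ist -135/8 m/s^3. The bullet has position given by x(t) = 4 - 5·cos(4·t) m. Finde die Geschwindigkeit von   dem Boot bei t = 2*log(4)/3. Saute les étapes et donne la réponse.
Die Geschwindigkeit bei t = 2*log(4)/3 ist v = -15/8.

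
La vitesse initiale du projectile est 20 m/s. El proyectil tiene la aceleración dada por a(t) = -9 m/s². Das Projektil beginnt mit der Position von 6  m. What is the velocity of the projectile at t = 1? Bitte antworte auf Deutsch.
Um dies zu lösen, müssen wir 1 Stammfunktion unserer Gleichung für die Beschleunigung a(t) = -9 finden. Die Stammfunktion von der Beschleunigung, mit v(0) = 20, ergibt die Geschwindigkeit: v(t) = 20 - 9·t. Aus der Gleichung für die Geschwindigkeit v(t) = 20 - 9·t, setzen wir t = 1 ein und erhalten v = 11.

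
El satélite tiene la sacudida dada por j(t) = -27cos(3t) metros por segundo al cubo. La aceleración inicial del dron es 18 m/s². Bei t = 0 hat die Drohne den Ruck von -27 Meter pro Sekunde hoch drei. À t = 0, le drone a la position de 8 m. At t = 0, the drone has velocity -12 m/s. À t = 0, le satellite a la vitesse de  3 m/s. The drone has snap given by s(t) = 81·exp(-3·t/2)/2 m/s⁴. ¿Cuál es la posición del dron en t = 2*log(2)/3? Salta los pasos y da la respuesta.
En t = 2*log(2)/3, x = 4.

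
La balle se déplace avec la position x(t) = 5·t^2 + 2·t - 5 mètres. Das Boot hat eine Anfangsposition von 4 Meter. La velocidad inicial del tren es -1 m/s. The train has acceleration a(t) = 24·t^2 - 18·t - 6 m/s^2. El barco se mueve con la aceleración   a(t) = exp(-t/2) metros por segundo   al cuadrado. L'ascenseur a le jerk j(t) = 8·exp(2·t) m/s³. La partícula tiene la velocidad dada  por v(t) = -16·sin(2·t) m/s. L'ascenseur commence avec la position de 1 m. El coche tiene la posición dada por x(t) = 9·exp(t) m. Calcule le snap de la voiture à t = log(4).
En partant de la position x(t) = 9·exp(t), nous prenons 4 dérivées. En dérivant la position, nous obtenons la vitesse: v(t) = 9·exp(t). En prenant d/dt de v(t), nous trouvons a(t) = 9·exp(t). La dérivée de l'accélération donne le jerk: j(t) = 9·exp(t). En dérivant le jerk, nous obtenons le snap: s(t) = 9·exp(t). Nous avons le snap s(t) = 9·exp(t). En substituant t = log(4): s(log(4)) = 36.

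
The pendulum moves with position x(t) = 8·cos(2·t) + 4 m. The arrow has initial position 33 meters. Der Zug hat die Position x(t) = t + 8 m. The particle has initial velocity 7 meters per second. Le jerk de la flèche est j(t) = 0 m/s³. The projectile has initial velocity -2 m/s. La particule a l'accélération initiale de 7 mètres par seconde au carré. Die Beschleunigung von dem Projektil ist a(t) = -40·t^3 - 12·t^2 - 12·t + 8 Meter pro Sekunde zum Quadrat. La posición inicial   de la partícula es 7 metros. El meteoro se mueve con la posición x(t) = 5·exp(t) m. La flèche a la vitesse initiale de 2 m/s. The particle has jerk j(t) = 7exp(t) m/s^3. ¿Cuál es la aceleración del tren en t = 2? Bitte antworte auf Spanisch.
Partiendo de la posición x(t) = t + 8, tomamos 2 derivadas. Tomando d/dt de x(t), encontramos v(t) = 1. Derivando la velocidad, obtenemos la aceleración: a(t) = 0. De la ecuación de la aceleración a(t) = 0, sustituimos t = 2 para obtener a = 0.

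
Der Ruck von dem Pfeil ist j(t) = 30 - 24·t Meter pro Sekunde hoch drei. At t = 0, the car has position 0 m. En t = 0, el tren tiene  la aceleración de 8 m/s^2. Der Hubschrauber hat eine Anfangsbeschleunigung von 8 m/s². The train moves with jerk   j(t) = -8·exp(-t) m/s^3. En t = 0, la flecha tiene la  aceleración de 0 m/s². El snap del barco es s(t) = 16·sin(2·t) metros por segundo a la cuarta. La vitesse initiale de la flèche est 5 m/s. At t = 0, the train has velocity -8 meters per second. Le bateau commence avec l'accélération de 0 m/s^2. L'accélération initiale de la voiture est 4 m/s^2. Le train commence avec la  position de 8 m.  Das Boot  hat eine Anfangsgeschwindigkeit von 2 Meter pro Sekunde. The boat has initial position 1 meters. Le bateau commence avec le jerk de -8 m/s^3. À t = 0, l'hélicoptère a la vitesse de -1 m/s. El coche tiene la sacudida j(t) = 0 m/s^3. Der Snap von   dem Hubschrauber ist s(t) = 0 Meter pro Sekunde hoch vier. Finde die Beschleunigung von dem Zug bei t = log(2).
Um dies zu lösen, müssen wir 1 Integral unserer Gleichung für den Ruck j(t) = -8·exp(-t) finden. Durch Integration von dem Ruck und Verwendung der Anfangsbedingung a(0) = 8, erhalten wir a(t) = 8·exp(-t). Mit a(t) = 8·exp(-t) und Einsetzen von t = log(2), finden wir a = 4.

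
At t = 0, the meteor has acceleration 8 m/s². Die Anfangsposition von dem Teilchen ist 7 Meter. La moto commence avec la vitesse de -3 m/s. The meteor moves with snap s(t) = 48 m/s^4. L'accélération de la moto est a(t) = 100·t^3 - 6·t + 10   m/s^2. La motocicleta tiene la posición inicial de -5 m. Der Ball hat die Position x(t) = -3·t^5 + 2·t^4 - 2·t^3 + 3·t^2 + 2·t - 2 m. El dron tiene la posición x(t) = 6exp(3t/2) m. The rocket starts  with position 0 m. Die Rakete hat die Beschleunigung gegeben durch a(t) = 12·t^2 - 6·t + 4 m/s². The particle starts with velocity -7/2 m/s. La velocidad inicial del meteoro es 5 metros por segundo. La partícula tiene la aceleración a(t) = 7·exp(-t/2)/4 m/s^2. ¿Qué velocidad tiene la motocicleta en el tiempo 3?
Necesitamos integrar nuestra ecuación de la aceleración a(t) = 100·t^3 - 6·t + 10 1 vez. Tomando ∫a(t)dt y aplicando v(0) = -3, encontramos v(t) = 25·t^4 - 3·t^2 + 10·t - 3. Usando v(t) = 25·t^4 - 3·t^2 + 10·t - 3 y sustituyendo t = 3, encontramos v = 2025.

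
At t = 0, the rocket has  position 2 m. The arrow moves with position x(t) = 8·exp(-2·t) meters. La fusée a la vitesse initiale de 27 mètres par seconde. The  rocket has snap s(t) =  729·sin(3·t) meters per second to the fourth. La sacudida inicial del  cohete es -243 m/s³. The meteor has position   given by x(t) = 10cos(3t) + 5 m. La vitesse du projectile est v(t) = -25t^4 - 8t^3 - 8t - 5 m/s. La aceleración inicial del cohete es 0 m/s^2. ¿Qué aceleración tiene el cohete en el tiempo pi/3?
Debemos encontrar la antiderivada de nuestra ecuación del snap s(t) = 729·sin(3·t) 2 veces. La antiderivada del snap es la sacudida. Usando j(0) = -243, obtenemos j(t) = -243·cos(3·t). La antiderivada de la sacudida, con a(0) = 0, da la aceleración: a(t) = -81·sin(3·t). De la ecuación de la aceleración a(t) = -81·sin(3·t), sustituimos t = pi/3 para obtener a = 0.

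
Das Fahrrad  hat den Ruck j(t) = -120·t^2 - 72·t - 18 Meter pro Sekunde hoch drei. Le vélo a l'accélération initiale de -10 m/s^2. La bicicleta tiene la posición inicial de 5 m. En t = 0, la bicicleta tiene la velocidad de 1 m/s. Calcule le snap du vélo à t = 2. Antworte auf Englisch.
To solve this, we need to take 1 derivative of our jerk equation j(t) = -120·t^2 - 72·t - 18. The derivative of jerk gives snap: s(t) = -240·t - 72. From the given snap equation s(t) = -240·t - 72, we substitute t = 2 to get s = -552.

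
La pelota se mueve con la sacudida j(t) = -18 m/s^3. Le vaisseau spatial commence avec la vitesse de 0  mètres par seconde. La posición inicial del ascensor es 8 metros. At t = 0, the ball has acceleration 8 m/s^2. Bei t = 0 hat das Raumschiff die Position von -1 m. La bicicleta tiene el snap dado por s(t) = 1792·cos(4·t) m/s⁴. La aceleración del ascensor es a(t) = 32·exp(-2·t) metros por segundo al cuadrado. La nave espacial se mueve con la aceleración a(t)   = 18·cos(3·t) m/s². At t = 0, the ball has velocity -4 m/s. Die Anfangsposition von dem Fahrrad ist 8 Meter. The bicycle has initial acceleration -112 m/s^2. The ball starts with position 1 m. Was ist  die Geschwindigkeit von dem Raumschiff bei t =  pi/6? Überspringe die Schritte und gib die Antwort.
Bei t = pi/6, v = 6.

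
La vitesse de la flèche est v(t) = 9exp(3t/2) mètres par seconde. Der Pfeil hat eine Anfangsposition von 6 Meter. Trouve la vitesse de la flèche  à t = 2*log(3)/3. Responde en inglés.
From the given velocity equation v(t) = 9·exp(3·t/2), we substitute t = 2*log(3)/3 to get v = 27.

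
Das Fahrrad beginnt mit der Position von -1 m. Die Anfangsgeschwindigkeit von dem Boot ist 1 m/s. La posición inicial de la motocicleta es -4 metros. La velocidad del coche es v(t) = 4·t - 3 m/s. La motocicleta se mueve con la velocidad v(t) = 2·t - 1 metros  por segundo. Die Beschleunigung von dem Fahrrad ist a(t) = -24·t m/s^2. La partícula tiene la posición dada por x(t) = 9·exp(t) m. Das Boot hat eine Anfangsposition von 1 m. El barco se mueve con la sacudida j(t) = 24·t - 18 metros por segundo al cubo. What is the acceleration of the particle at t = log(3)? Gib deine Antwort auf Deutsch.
Um dies zu lösen, müssen wir 2 Ableitungen unserer Gleichung für die Position x(t) = 9·exp(t) nehmen. Durch Ableiten von der Position erhalten wir die Geschwindigkeit: v(t) = 9·exp(t). Mit d/dt von v(t) finden wir a(t) = 9·exp(t). Mit a(t) = 9·exp(t) und Einsetzen von t = log(3), finden wir a = 27.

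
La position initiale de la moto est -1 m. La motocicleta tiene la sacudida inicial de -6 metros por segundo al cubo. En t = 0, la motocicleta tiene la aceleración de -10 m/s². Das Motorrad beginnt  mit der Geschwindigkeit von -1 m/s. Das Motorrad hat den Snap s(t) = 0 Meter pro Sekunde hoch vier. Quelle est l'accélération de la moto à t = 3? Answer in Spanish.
Partiendo del snap s(t) = 0, tomamos 2 integrales. Tomando ∫s(t)dt y aplicando j(0) = -6, encontramos j(t) = -6. La integral de la sacudida es la aceleración. Usando a(0) = -10, obtenemos a(t) = -6·t - 10. Tenemos la aceleración a(t) = -6·t - 10. Sustituyendo t = 3: a(3) = -28.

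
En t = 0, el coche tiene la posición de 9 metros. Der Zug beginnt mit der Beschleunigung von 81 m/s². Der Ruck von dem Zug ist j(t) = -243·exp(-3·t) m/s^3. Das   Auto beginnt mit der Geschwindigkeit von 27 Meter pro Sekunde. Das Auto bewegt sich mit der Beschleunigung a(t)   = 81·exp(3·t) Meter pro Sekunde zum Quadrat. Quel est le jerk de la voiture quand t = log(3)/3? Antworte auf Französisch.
En partant de l'accélération a(t) = 81·exp(3·t), nous prenons 1 dérivée. La dérivée de l'accélération donne le jerk: j(t) = 243·exp(3·t). Nous avons le jerk j(t) = 243·exp(3·t). En substituant t = log(3)/3: j(log(3)/3) = 729.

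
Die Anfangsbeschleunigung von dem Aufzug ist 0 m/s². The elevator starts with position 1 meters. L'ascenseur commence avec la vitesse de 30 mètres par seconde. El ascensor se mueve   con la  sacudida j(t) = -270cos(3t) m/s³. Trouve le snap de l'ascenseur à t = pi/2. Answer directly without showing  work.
s(pi/2) = -810.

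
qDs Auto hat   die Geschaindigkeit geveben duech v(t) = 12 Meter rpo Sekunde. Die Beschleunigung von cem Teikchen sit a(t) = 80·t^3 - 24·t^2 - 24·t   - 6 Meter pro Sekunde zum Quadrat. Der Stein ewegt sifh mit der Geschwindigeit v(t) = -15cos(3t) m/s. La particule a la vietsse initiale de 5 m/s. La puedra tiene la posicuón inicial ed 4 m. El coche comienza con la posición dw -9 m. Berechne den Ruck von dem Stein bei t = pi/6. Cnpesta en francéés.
En partant de la vitesse v(t) = -15·cos(3·t), nous prenons 2 dérivées. En dérivant la vitesse, nous obtenons l'accélération: a(t) = 45·sin(3·t). En dérivant l'accélération, nous obtenons le jerk: j(t) = 135·cos(3·t). Nous avons le jerk j(t) = 135·cos(3·t). En substituant t = pi/6: j(pi/6) = 0.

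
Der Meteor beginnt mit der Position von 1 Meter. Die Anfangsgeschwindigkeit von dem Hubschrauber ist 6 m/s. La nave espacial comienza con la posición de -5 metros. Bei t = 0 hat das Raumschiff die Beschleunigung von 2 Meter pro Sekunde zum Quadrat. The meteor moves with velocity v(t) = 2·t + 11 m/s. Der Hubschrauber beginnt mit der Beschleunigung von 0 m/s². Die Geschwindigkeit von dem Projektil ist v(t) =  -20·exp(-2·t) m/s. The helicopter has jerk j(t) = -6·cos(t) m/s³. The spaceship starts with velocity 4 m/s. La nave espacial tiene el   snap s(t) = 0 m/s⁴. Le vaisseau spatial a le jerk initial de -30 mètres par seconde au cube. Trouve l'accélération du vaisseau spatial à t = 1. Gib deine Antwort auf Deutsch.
Wir müssen das Integral unserer Gleichung für den Snap s(t) = 0 2-mal finden. Mit ∫s(t)dt und Anwendung von j(0) = -30, finden wir j(t) = -30. Das Integral von dem Ruck ist die Beschleunigung. Mit a(0) = 2 erhalten wir a(t) = 2 - 30·t. Wir haben die Beschleunigung a(t) = 2 - 30·t. Durch Einsetzen von t = 1: a(1) = -28.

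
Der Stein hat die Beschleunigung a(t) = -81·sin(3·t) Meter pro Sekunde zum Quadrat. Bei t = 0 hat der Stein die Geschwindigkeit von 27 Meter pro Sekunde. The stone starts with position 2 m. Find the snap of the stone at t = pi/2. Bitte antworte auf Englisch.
To solve this, we need to take 2 derivatives of our acceleration equation a(t) = -81·sin(3·t). The derivative of acceleration gives jerk: j(t) = -243·cos(3·t). The derivative of jerk gives snap: s(t) = 729·sin(3·t). From the given snap equation s(t) = 729·sin(3·t), we substitute t = pi/2 to get s = -729.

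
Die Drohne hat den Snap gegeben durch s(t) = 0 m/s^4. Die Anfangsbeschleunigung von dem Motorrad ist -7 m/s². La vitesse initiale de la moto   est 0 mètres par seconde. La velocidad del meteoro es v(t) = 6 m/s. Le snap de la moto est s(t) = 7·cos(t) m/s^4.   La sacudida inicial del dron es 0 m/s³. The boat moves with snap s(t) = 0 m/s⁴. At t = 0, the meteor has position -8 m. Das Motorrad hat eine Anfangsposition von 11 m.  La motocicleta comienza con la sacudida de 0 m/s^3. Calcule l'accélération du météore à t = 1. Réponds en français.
Nous devons dériver notre équation de la vitesse v(t) = 6 1 fois. En prenant d/dt de v(t), nous trouvons a(t) = 0. De l'équation de l'accélération a(t) = 0, nous substituons t = 1 pour obtenir a = 0.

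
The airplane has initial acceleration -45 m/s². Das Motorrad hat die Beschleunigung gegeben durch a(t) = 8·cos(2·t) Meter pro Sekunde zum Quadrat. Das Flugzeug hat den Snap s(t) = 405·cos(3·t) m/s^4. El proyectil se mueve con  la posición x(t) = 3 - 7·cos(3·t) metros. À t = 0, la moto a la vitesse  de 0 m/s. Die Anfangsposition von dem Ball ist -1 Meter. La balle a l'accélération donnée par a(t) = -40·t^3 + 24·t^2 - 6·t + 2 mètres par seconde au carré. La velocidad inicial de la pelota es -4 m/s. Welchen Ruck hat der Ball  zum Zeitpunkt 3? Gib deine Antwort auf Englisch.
To solve this, we need to take 1 derivative of our acceleration equation a(t) = -40·t^3 + 24·t^2 - 6·t + 2. Differentiating acceleration, we get jerk: j(t) = -120·t^2 + 48·t - 6. Using j(t) = -120·t^2 + 48·t - 6 and substituting t = 3, we find j = -942.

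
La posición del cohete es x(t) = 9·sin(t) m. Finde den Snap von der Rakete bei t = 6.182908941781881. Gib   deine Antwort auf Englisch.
To solve this, we need to take 4 derivatives of our position equation x(t) = 9·sin(t). Differentiating position, we get velocity: v(t) = 9·cos(t). Taking d/dt of v(t), we find a(t) = -9·sin(t). Differentiating acceleration, we get jerk: j(t) = -9·cos(t). Taking d/dt of j(t), we find s(t) = 9·sin(t). From the given snap equation s(t) = 9·sin(t), we substitute t = 6.182908941781881 to get s = -0.900975577973878.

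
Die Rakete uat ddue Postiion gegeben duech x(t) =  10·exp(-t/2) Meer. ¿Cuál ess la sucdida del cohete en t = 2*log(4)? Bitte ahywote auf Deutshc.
Ausgehend von der Position x(t) = 10·exp(-t/2), nehmen wir 3 Ableitungen. Mit d/dt von x(t) finden wir v(t) = -5·exp(-t/2). Durch Ableiten von der Geschwindigkeit erhalten wir die Beschleunigung: a(t) = 5·exp(-t/2)/2. Durch Ableiten von der Beschleunigung erhalten wir den Ruck: j(t) = -5·exp(-t/2)/4. Aus der Gleichung für den Ruck j(t) = -5·exp(-t/2)/4, setzen wir t = 2*log(4) ein und erhalten j = -5/16.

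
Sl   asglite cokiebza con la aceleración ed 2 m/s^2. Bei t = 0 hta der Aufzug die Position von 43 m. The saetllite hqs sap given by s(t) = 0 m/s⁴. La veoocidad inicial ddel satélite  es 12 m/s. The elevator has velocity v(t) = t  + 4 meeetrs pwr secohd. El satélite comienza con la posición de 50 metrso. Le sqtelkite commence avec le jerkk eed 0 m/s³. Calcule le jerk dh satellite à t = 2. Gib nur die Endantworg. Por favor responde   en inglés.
The jerk at t = 2 is j = 0.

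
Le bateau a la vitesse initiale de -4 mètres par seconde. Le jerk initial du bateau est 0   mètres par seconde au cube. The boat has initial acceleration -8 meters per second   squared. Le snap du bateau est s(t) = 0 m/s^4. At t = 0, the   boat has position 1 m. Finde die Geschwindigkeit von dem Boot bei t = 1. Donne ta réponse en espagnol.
Necesitamos integrar nuestra ecuación del snap s(t) = 0 3 veces. La antiderivada del snap es la sacudida. Usando j(0) = 0, obtenemos j(t) = 0. Integrando la sacudida y usando la condición inicial a(0) = -8, obtenemos a(t) = -8. La antiderivada de la aceleración, con v(0) = -4, da la velocidad: v(t) = -8·t - 4. De la ecuación de la velocidad v(t) = -8·t - 4, sustituimos t = 1 para obtener v = -12.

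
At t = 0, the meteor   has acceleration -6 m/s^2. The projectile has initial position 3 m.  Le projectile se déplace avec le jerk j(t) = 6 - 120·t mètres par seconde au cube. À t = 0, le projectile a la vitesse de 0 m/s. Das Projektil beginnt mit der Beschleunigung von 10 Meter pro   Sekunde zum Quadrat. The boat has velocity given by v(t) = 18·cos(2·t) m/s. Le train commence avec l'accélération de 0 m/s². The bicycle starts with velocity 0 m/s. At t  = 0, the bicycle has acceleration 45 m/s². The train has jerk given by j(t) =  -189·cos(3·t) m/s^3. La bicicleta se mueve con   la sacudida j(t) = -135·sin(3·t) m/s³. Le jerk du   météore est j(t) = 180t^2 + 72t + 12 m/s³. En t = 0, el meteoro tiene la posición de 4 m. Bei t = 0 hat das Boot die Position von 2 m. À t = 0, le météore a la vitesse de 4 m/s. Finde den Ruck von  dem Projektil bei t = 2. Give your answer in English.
Using j(t) = 6 - 120·t and substituting t = 2, we find j = -234.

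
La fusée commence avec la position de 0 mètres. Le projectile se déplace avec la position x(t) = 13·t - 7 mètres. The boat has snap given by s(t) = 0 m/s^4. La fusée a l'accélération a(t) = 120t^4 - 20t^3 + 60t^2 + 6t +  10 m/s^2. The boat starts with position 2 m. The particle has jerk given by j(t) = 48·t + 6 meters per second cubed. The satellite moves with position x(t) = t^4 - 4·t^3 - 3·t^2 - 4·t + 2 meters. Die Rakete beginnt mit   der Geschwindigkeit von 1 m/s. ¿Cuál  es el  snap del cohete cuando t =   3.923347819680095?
Para resolver esto, necesitamos tomar 2 derivadas de nuestra ecuación de la aceleración a(t) = 120·t^4 - 20·t^3 + 60·t^2 + 6·t + 10. Derivando la aceleración, obtenemos la sacudida: j(t) = 480·t^3 - 60·t^2 + 120·t + 6. La derivada de la sacudida da el snap: s(t) = 1440·t^2 - 120·t + 120. De la ecuación del snap s(t) = 1440·t^2 - 120·t + 120, sustituimos t = 3.923347819680095 para obtener s = 21814.6259460699.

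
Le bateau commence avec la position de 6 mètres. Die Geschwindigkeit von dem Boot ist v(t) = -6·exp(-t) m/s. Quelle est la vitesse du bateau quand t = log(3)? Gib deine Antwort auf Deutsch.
Wir haben die Geschwindigkeit v(t) = -6·exp(-t). Durch Einsetzen von t = log(3): v(log(3)) = -2.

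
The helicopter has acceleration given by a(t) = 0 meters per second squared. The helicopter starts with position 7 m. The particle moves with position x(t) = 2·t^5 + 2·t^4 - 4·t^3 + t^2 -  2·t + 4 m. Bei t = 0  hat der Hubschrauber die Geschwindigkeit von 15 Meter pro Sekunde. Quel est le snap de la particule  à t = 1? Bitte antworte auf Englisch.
We must differentiate our position equation x(t) = 2·t^5 + 2·t^4 - 4·t^3 + t^2 - 2·t + 4 4 times. Differentiating position, we get velocity: v(t) = 10·t^4 + 8·t^3 - 12·t^2 + 2·t - 2. Differentiating velocity, we get acceleration: a(t) = 40·t^3 + 24·t^2 - 24·t + 2. Taking d/dt of a(t), we find j(t) = 120·t^2 + 48·t - 24. The derivative of jerk gives snap: s(t) = 240·t + 48. From the given snap equation s(t) = 240·t + 48, we substitute t = 1 to get s = 288.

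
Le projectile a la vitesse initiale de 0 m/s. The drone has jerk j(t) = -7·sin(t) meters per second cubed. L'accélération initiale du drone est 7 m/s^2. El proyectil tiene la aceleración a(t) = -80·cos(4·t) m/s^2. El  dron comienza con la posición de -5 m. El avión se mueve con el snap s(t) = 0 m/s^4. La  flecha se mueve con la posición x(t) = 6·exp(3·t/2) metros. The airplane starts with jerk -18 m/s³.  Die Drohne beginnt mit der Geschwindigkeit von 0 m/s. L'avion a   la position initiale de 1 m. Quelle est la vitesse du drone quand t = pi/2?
Nous devons intégrer notre équation du jerk j(t) = -7·sin(t) 2 fois. La primitive du jerk, avec a(0) = 7, donne l'accélération: a(t) = 7·cos(t). L'intégrale de l'accélération est la vitesse. En utilisant v(0) = 0, nous obtenons v(t) = 7·sin(t). De l'équation de la vitesse v(t) = 7·sin(t), nous substituons t = pi/2 pour obtenir v = 7.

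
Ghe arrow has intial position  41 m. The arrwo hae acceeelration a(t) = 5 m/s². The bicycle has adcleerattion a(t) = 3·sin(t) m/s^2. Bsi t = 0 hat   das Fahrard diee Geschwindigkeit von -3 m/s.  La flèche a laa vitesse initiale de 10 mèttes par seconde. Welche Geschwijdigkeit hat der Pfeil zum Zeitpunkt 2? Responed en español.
Partiendo de la aceleración a(t) = 5, tomamos 1 integral. La antiderivada de la aceleración es la velocidad. Usando v(0) = 10, obtenemos v(t) = 5·t + 10. Tenemos la velocidad v(t) = 5·t + 10. Sustituyendo t = 2: v(2) = 20.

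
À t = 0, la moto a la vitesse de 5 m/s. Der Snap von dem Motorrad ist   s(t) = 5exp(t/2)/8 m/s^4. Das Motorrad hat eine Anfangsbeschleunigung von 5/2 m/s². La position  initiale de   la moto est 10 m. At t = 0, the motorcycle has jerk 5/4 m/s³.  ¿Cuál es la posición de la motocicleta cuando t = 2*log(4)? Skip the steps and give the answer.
La posición en t = 2*log(4) es x = 40.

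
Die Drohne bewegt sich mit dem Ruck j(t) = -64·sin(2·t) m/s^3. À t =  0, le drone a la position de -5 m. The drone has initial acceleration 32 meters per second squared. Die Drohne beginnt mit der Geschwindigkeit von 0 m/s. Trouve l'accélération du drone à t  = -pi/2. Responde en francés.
En partant du jerk j(t) = -64·sin(2·t), nous prenons 1 intégrale. La primitive du jerk est l'accélération. En utilisant a(0) = 32, nous obtenons a(t) = 32·cos(2·t). En utilisant a(t) = 32·cos(2·t) et en substituant t = -pi/2, nous trouvons a = -32.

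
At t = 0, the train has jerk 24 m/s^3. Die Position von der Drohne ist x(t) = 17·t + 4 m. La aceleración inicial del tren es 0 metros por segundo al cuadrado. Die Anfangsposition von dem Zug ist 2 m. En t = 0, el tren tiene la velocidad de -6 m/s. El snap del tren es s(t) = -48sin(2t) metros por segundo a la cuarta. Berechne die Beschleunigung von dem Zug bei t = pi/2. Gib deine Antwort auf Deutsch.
Um dies zu lösen, müssen wir 2 Stammfunktionen unserer Gleichung für den Snap s(t) = -48·sin(2·t) finden. Mit ∫s(t)dt und Anwendung von j(0) = 24, finden wir j(t) = 24·cos(2·t). Durch Integration von dem Ruck und Verwendung der Anfangsbedingung a(0) = 0, erhalten wir a(t) = 12·sin(2·t). Wir haben die Beschleunigung a(t) = 12·sin(2·t). Durch Einsetzen von t = pi/2: a(pi/2) = 0.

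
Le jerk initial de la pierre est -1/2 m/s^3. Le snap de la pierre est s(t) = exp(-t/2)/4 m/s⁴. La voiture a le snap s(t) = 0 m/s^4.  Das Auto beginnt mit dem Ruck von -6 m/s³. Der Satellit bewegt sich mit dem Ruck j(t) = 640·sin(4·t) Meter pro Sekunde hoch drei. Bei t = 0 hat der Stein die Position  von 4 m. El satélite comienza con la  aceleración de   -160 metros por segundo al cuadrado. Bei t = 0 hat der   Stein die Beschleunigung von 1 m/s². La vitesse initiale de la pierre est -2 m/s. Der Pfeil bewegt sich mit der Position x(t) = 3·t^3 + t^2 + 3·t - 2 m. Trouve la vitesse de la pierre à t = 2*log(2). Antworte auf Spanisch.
Para resolver esto, necesitamos tomar 3 antiderivadas de nuestra ecuación del snap s(t) = exp(-t/2)/4. La integral del snap, con j(0) = -1/2, da la sacudida: j(t) = -exp(-t/2)/2. La antiderivada de la sacudida es la aceleración. Usando a(0) = 1, obtenemos a(t) = exp(-t/2). Integrando la aceleración y usando la condición inicial v(0) = -2, obtenemos v(t) = -2·exp(-t/2). De la ecuación de la velocidad v(t) = -2·exp(-t/2), sustituimos t = 2*log(2) para obtener v = -1.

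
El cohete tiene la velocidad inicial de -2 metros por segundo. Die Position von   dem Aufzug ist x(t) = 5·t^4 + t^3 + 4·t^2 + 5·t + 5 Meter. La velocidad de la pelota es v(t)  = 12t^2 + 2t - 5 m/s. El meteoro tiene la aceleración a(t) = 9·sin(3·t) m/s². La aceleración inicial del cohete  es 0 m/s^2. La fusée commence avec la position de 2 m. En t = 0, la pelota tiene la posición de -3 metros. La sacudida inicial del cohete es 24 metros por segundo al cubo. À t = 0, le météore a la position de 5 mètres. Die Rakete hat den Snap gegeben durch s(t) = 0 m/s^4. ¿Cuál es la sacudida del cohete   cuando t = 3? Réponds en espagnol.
Para resolver esto, necesitamos tomar 1 integral de nuestra ecuación del snap s(t) = 0. Tomando ∫s(t)dt y aplicando j(0) = 24, encontramos j(t) = 24. Tenemos la sacudida j(t) = 24. Sustituyendo t = 3: j(3) = 24.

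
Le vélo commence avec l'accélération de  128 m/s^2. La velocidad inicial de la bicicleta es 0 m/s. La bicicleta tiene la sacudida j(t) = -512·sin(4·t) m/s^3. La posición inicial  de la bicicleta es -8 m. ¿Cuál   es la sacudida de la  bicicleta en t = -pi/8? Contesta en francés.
En utilisant j(t) = -512·sin(4·t) et en substituant t = -pi/8, nous trouvons j = 512.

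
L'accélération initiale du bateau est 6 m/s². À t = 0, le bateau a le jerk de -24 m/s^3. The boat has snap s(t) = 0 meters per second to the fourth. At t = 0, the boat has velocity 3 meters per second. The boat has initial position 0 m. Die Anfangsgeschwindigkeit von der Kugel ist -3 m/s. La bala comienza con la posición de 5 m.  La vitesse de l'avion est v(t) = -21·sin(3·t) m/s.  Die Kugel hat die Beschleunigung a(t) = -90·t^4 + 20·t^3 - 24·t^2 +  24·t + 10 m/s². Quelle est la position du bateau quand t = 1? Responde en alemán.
Um dies zu lösen, müssen wir 4 Integrale unserer Gleichung für den Snap s(t) = 0 finden. Das Integral von dem Snap, mit j(0) = -24, ergibt den Ruck: j(t) = -24. Durch Integration von dem Ruck und Verwendung der Anfangsbedingung a(0) = 6, erhalten wir a(t) = 6 - 24·t. Durch Integration von der Beschleunigung und Verwendung der Anfangsbedingung v(0) = 3, erhalten wir v(t) = -12·t^2 + 6·t + 3. Die Stammfunktion von der Geschwindigkeit, mit x(0) = 0, ergibt die Position: x(t) = -4·t^3 + 3·t^2 + 3·t. Aus der Gleichung für die Position x(t) = -4·t^3 + 3·t^2 + 3·t, setzen wir t = 1 ein und erhalten x = 2.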